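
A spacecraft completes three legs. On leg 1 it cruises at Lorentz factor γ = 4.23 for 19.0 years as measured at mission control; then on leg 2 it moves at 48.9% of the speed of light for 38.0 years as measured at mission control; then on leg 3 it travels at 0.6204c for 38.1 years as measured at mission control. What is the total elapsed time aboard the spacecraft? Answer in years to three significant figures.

τ = 67.5 years

Leg 1: γ = 4.23; τ_1 = 19.0/4.230 = 4.492 years.
Leg 2: β = 0.489; γ = 1/√(1 − 0.489²) = 1/√0.7609 = 1.146; τ_2 = 38.0/1.146 = 33.15 years.
Leg 3: γ = 1/√(1 − 0.6204²) = 1/√0.6151 = 1.275; τ_3 = 38.1/1.275 = 29.88 years.
Total: 4.492 + 33.15 + 29.88 years.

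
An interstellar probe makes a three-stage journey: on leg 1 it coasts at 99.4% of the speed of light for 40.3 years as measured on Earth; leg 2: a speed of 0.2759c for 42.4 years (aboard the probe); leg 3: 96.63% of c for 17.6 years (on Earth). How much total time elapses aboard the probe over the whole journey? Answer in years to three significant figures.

τ = 51.3 years

Leg 1: β = 0.994; γ = 1/√(1 − 0.994²) = 1/√0.01196 = 9.142; τ_1 = 40.3/9.142 = 4.408 years.
Leg 2: 42.4 years is already measured aboard the probe.
Leg 3: β = 0.9663; γ = 1/√(1 − 0.9663²) = 1/√0.06626 = 3.885; τ_3 = 17.6/3.885 = 4.531 years.
Total: 4.408 + 42.40 + 4.531 years.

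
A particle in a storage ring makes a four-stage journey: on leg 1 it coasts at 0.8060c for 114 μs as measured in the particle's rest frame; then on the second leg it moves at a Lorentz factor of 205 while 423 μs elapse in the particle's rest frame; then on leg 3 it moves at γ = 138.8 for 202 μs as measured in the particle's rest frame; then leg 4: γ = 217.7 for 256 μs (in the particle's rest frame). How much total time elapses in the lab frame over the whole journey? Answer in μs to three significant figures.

Leg 1: γ = 1/√(1 − 0.8060²) = 1/√0.3504 = 1.689; Δt_1 = 1.689 × 114 = 192.6 μs.
Leg 2: γ = 205; Δt_2 = 205.0 × 423 = 8.671×10⁴ μs.
Leg 3: γ = 138.8; Δt_3 = 138.8 × 202 = 2.804×10⁴ μs.
Leg 4: γ = 217.7; Δt_4 = 217.7 × 256 = 5.573×10⁴ μs.
Total: 192.6 + 8.671×10⁴ + 2.804×10⁴ + 5.573×10⁴ μs.

Δt = 1.71×10⁵ μs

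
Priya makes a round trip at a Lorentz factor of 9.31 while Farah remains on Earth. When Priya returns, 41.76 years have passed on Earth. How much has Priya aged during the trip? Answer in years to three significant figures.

γ = 9.31
Priya's clock measures proper time along the trip: τ = Δt/γ = 41.76/9.310 years.

τ = 4.49 years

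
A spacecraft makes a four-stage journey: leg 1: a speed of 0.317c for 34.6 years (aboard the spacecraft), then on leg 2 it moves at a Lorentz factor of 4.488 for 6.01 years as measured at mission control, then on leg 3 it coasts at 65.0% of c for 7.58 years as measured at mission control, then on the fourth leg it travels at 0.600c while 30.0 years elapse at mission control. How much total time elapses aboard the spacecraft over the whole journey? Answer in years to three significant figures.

Leg 1: 34.6 years is already measured aboard the spacecraft.
Leg 2: γ = 4.488; τ_2 = 6.01/4.488 = 1.339 years.
Leg 3: β = 0.650; γ = 1/√(1 − 0.650²) = 1/√0.5775 = 1.316; τ_3 = 7.58/1.316 = 5.760 years.
Leg 4: γ = 1/√(1 − 0.600²) = 5/4 = 1.250; τ_4 = 30.0/1.250 = 24.00 years.
Total: 34.60 + 1.339 + 5.760 + 24.00 years.

τ = 65.7 years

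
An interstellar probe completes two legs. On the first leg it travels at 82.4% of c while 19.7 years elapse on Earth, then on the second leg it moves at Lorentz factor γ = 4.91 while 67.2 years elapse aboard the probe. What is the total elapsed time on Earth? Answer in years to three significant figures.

Leg 1: 19.7 years is already measured on Earth.
Leg 2: γ = 4.91; Δt_2 = 4.910 × 67.2 = 330.0 years.
Total: 19.70 + 330.0 years.

Δt = 350 years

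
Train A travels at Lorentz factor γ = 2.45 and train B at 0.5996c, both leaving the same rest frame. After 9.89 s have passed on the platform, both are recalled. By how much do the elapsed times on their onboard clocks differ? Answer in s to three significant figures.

A: γ = 2.45; τ_A = 9.89/2.450 = 4.037 s.
B: γ = 1/√(1 − 0.5996²) = 1/√0.6405 = 1.250; τ_B = 9.89/1.250 = 7.915 s.

|τ_A − τ_B| = 3.88 s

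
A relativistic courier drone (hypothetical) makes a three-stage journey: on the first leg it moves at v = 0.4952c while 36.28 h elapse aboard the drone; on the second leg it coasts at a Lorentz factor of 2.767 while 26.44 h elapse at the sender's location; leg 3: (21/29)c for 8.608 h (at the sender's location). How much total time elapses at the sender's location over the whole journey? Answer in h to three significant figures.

Δt = 76.8 h

Leg 1: γ = 1/√(1 − 0.4952²) = 1/√0.7548 = 1.151; Δt_1 = 1.151 × 36.28 = 41.76 h.
Leg 2: 26.44 h is already measured at the sender's location.
Leg 3: 8.608 h is already measured at the sender's location.
Total: 41.76 + 26.44 + 8.608 h.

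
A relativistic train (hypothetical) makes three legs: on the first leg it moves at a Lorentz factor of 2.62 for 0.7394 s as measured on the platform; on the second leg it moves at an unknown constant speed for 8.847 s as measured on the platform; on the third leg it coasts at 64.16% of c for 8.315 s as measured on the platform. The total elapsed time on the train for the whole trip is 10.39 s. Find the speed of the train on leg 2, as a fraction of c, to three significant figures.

Leg 1: γ = 2.62; τ_1 = 0.7394/2.620 = 0.2822 s.
Leg 2: speed unknown; τ_2 = 8.847/γ_2.
Leg 3: β = 0.6416; γ = 1/√(1 − 0.6416²) = 1/√0.5883 = 1.304; τ_3 = 8.315/1.304 = 6.378 s.
Total proper time: 0.2822 + τ_2 + 6.378 = 10.39, so τ_2 = 10.39 − 6.660 = 3.730 s.
γ_2 = 8.847/3.730 = 2.372; β = √(1 − 1/γ²) = √0.8223.

β = 0.907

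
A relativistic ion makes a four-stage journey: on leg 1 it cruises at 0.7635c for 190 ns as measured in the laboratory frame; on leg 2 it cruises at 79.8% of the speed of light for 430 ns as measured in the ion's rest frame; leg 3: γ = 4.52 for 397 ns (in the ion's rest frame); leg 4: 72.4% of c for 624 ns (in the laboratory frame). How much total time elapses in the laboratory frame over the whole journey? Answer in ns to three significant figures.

Δt = 3320 ns

Leg 1: 190 ns is already measured in the laboratory frame.
Leg 2: β = 0.798; γ = 1/√(1 − 0.798²) = 1/√0.3632 = 1.659; Δt_2 = 1.659 × 430 = 713.5 ns.
Leg 3: γ = 4.52; Δt_3 = 4.520 × 397 = 1794 ns.
Leg 4: 624 ns is already measured in the laboratory frame.
Total: 190.0 + 713.5 + 1794 + 624.0 ns.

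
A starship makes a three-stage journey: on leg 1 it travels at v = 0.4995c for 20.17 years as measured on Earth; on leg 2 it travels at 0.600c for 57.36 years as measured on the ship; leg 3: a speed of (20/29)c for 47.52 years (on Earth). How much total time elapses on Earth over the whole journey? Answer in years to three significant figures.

Δt = 139 years

Leg 1: 20.17 years is already measured on Earth.
Leg 2: γ = 1/√(1 − 0.600²) = 5/4 = 1.250; Δt_2 = 1.250 × 57.36 = 71.70 years.
Leg 3: 47.52 years is already measured on Earth.
Total: 20.17 + 71.70 + 47.52 years.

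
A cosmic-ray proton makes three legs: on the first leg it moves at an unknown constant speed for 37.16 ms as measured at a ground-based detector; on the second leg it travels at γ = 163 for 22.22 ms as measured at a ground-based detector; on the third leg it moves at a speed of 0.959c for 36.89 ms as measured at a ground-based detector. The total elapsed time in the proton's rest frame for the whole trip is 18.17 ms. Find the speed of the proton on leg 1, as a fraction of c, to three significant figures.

β = 0.979

Leg 1: speed unknown; τ_1 = 37.16/γ_1.
Leg 2: γ = 163; τ_2 = 22.22/163.0 = 0.1363 ms.
Leg 3: γ = 1/√(1 − 0.959²) = 1/√0.08032 = 3.529; τ_3 = 36.89/3.529 = 10.45 ms.
Total proper time: τ_1 + 0.1363 + 10.45 = 18.17, so τ_1 = 18.17 − 10.59 = 7.579 ms.
γ_1 = 37.16/7.579 = 4.903; β = √(1 − 1/γ²) = √0.9584.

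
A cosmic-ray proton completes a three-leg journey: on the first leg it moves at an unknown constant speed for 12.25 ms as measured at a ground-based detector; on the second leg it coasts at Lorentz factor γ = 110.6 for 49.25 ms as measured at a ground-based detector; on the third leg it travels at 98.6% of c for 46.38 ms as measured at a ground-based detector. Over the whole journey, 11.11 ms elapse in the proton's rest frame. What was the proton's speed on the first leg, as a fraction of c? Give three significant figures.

Leg 1: speed unknown; τ_1 = 12.25/γ_1.
Leg 2: γ = 110.6; τ_2 = 49.25/110.6 = 0.4453 ms.
Leg 3: β = 0.986; γ = 1/√(1 − 0.986²) = 1/√0.02780 = 5.997; τ_3 = 46.38/5.997 = 7.734 ms.
Total proper time: τ_1 + 0.4453 + 7.734 = 11.11, so τ_1 = 11.11 − 8.179 = 2.931 ms.
γ_1 = 12.25/2.931 = 4.179; β = √(1 − 1/γ²) = √0.9428.

β = 0.971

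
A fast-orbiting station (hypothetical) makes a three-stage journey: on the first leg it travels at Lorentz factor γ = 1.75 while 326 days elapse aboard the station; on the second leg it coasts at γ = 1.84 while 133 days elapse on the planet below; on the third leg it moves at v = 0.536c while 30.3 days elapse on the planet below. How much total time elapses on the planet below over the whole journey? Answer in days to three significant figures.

Δt = 734 days

Leg 1: γ = 1.75; Δt_1 = 1.750 × 326 = 570.5 days.
Leg 2: 133 days is already measured on the planet below.
Leg 3: 30.3 days is already measured on the planet below.
Total: 570.5 + 133.0 + 30.30 days.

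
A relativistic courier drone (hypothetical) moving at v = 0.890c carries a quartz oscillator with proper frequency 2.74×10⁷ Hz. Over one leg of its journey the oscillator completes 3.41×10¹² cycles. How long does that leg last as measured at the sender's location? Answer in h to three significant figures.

γ = 1/√(1 − 0.890²) = 1/√0.2079 = 2.193
Proper time for N cycles: τ = N/f = 3.41×10¹²/(2.74×10⁷) = 1.245×10⁵ s = 34.57 h.
Lab-frame duration Δt = γτ = 2.193 × 34.57 = 75.82 h.

Δt = 75.8 h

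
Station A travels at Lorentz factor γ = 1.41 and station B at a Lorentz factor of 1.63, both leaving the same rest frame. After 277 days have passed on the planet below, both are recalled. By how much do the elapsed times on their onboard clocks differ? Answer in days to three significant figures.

|τ_A − τ_B| = 26.5 days

A: γ = 1.41; τ_A = 277/1.410 = 196.5 days.
B: γ = 1.63; τ_B = 277/1.630 = 169.9 days.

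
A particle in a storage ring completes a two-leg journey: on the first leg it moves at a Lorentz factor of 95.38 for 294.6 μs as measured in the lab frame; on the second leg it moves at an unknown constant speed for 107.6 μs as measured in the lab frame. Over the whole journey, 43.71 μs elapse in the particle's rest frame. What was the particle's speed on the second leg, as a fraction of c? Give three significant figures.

Leg 1: γ = 95.38; τ_1 = 294.6/95.38 = 3.089 μs.
Leg 2: speed unknown; τ_2 = 107.6/γ_2.
Total proper time: 3.089 + τ_2 = 43.71, so τ_2 = 43.71 − 3.089 = 40.62 μs.
γ_2 = 107.6/40.62 = 2.649; β = √(1 − 1/γ²) = √0.8575.

β = 0.926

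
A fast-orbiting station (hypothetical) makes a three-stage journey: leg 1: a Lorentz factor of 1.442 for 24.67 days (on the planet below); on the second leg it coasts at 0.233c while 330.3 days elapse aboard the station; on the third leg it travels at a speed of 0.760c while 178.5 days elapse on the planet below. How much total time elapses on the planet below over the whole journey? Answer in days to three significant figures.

Leg 1: 24.67 days is already measured on the planet below.
Leg 2: γ = 1/√(1 − 0.233²) = 1/√0.9457 = 1.028; Δt_2 = 1.028 × 330.3 = 339.6 days.
Leg 3: 178.5 days is already measured on the planet below.
Total: 24.67 + 339.6 + 178.5 days.

Δt = 543 days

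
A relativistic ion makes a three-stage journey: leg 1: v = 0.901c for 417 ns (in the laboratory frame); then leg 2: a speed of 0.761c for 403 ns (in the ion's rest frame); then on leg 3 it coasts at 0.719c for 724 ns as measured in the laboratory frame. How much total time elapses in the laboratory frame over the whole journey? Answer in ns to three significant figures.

Leg 1: 417 ns is already measured in the laboratory frame.
Leg 2: γ = 1/√(1 − 0.761²) = 1/√0.4209 = 1.541; Δt_2 = 1.541 × 403 = 621.2 ns.
Leg 3: 724 ns is already measured in the laboratory frame.
Total: 417.0 + 621.2 + 724.0 ns.

Δt = 1760 ns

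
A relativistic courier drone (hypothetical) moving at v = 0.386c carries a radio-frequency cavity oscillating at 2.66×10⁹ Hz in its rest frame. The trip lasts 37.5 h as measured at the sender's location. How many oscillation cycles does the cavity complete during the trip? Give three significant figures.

N = 3.31×10¹⁴

γ = 1/√(1 − 0.386²) = 1/√0.8510 = 1.084
The oscillator's own cycle count is N = f × τ where τ is the proper time aboard the drone. τ = Δt/γ = 37.5/1.084 = 34.59 h = 1.245×10⁵ s.
N = 2.66×10⁹ × 1.245×10⁵ = 3.313×10¹⁴.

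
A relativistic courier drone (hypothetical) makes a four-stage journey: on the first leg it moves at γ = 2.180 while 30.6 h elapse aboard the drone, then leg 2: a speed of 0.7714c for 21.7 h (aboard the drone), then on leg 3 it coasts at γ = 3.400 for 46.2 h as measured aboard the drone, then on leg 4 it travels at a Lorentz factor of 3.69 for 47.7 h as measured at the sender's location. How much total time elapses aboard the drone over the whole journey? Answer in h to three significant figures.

Leg 1: 30.6 h is already measured aboard the drone.
Leg 2: 21.7 h is already measured aboard the drone.
Leg 3: 46.2 h is already measured aboard the drone.
Leg 4: γ = 3.69; τ_4 = 47.7/3.690 = 12.93 h.
Total: 30.60 + 21.70 + 46.20 + 12.93 h.

τ = 111 h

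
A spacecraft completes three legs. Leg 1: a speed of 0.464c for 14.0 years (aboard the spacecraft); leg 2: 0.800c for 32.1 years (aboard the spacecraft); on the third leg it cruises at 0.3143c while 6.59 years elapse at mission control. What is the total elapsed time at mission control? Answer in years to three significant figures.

Leg 1: γ = 1/√(1 − 0.464²) = 1/√0.7847 = 1.129; Δt_1 = 1.129 × 14.0 = 15.80 years.
Leg 2: γ = 1/√(1 − 0.800²) = 5/3 ≈ 1.667; Δt_2 = 1.667 × 32.1 = 53.50 years.
Leg 3: 6.59 years is already measured at mission control.
Total: 15.80 + 53.50 + 6.590 years.

Δt = 75.9 years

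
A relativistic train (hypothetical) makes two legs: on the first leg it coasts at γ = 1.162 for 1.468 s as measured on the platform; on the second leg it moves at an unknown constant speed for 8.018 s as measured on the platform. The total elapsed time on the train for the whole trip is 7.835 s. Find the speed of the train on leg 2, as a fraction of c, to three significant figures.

β = 0.573

Leg 1: γ = 1.162; τ_1 = 1.468/1.162 = 1.263 s.
Leg 2: speed unknown; τ_2 = 8.018/γ_2.
Total proper time: 1.263 + τ_2 = 7.835, so τ_2 = 7.835 − 1.263 = 6.572 s.
γ_2 = 8.018/6.572 = 1.220; β = √(1 − 1/γ²) = √0.3282.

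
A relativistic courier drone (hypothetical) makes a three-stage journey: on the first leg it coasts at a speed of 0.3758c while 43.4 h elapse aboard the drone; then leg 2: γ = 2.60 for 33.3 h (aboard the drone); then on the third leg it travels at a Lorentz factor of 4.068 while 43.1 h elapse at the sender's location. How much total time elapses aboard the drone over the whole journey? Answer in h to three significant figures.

τ = 87.3 h

Leg 1: 43.4 h is already measured aboard the drone.
Leg 2: 33.3 h is already measured aboard the drone.
Leg 3: γ = 4.068; τ_3 = 43.1/4.068 = 10.59 h.
Total: 43.40 + 33.30 + 10.59 h.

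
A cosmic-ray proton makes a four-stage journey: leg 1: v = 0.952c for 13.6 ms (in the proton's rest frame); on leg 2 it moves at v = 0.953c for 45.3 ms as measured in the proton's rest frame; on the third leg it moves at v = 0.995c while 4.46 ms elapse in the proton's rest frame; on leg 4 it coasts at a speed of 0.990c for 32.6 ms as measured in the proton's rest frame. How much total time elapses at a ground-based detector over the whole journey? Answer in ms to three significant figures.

Δt = 470 ms

Leg 1: γ = 1/√(1 − 0.952²) = 1/√0.09370 = 3.267; Δt_1 = 3.267 × 13.6 = 44.43 ms.
Leg 2: γ = 1/√(1 − 0.953²) = 1/√0.09179 = 3.301; Δt_2 = 3.301 × 45.3 = 149.5 ms.
Leg 3: γ = 1/√(1 − 0.995²) = 1/√0.009975 = 10.01; Δt_3 = 10.01 × 4.46 = 44.66 ms.
Leg 4: γ = 1/√(1 − 0.990²) = 1/√0.01990 = 7.089; Δt_4 = 7.089 × 32.6 = 231.1 ms.
Total: 44.43 + 149.5 + 44.66 + 231.1 ms.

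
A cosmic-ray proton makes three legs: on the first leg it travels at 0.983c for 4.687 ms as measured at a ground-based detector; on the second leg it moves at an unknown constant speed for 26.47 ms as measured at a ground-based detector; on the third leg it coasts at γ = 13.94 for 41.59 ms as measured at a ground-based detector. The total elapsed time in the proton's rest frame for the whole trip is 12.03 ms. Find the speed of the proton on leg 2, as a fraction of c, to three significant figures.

β = 0.951

Leg 1: γ = 1/√(1 − 0.983²) = 1/√0.03371 = 5.446; τ_1 = 4.687/5.446 = 0.8606 ms.
Leg 2: speed unknown; τ_2 = 26.47/γ_2.
Leg 3: γ = 13.94; τ_3 = 41.59/13.94 = 2.984 ms.
Total proper time: 0.8606 + τ_2 + 2.984 = 12.03, so τ_2 = 12.03 − 3.844 = 8.186 ms.
γ_2 = 26.47/8.186 = 3.234; β = √(1 − 1/γ²) = √0.9044.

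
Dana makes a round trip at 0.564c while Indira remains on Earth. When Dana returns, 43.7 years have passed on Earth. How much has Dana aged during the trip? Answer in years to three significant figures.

τ = 36.1 years

γ = 1/√(1 − 0.564²) = 1/√0.6819 = 1.211
Dana's clock measures proper time along the trip: τ = Δt/γ = 43.7/1.211 years.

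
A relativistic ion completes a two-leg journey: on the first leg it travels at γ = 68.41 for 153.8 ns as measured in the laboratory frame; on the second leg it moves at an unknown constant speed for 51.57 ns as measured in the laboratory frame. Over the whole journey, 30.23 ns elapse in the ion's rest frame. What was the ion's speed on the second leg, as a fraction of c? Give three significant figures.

β = 0.840

Leg 1: γ = 68.41; τ_1 = 153.8/68.41 = 2.248 ns.
Leg 2: speed unknown; τ_2 = 51.57/γ_2.
Total proper time: 2.248 + τ_2 = 30.23, so τ_2 = 30.23 − 2.248 = 27.98 ns.
γ_2 = 51.57/27.98 = 1.843; β = √(1 − 1/γ²) = √0.7056.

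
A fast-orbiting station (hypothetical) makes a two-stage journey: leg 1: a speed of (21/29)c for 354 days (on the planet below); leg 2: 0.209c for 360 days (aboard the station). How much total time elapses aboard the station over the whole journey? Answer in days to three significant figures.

τ = 604 days

Leg 1: γ = 1/√(1 − (21/29)²) = 29/20 = 1.450; τ_1 = 354/1.450 = 244.1 days.
Leg 2: 360 days is already measured aboard the station.
Total: 244.1 + 360.0 days.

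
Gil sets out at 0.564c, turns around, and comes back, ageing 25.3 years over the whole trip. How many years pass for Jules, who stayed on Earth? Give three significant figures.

γ = 1/√(1 − 0.564²) = 1/√0.6819 = 1.211
Earth-frame duration is the dilated interval: Δt = γτ = 1.211 × 25.3 years.

Δt = 30.6 years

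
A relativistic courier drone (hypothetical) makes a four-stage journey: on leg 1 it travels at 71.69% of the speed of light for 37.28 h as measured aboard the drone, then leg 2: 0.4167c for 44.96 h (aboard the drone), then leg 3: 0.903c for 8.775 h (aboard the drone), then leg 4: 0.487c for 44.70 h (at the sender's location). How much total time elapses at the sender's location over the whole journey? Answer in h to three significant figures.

Δt = 168 h

Leg 1: β = 0.7169; γ = 1/√(1 − 0.7169²) = 1/√0.4861 = 1.434; Δt_1 = 1.434 × 37.28 = 53.47 h.
Leg 2: γ = 1/√(1 − 0.4167²) = 1/√0.8264 = 1.100; Δt_2 = 1.100 × 44.96 = 49.46 h.
Leg 3: γ = 1/√(1 − 0.903²) = 1/√0.1846 = 2.328; Δt_3 = 2.328 × 8.775 = 20.42 h.
Leg 4: 44.70 h is already measured at the sender's location.
Total: 53.47 + 49.46 + 20.42 + 44.70 h.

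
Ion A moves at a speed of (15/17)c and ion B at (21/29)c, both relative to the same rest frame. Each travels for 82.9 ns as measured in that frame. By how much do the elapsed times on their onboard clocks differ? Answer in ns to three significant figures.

|τ_A − τ_B| = 18.2 ns

A: γ = 1/√(1 − (15/17)²) = 17/8 = 2.125; τ_A = 82.9/2.125 = 39.01 ns.
B: γ = 1/√(1 − (21/29)²) = 29/20 = 1.450; τ_B = 82.9/1.450 = 57.17 ns.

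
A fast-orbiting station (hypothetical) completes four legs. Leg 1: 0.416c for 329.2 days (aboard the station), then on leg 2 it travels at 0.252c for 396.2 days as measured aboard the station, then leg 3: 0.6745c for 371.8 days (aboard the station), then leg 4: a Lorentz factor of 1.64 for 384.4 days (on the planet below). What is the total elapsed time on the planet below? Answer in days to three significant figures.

Leg 1: γ = 1/√(1 − 0.416²) = 1/√0.8269 = 1.100; Δt_1 = 1.100 × 329.2 = 362.0 days.
Leg 2: γ = 1/√(1 − 0.252²) = 1/√0.9365 = 1.033; Δt_2 = 1.033 × 396.2 = 409.4 days.
Leg 3: γ = 1/√(1 − 0.6745²) = 1/√0.5450 = 1.355; Δt_3 = 1.355 × 371.8 = 503.6 days.
Leg 4: 384.4 days is already measured on the planet below.
Total: 362.0 + 409.4 + 503.6 + 384.4 days.

Δt = 1660 days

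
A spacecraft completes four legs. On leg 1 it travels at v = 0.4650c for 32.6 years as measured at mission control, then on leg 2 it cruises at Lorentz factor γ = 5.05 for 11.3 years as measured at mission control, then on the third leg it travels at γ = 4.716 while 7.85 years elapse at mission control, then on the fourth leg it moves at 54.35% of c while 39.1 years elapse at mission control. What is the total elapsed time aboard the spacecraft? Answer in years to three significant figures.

τ = 65.6 years

Leg 1: γ = 1/√(1 − 0.4650²) = 1/√0.7838 = 1.130; τ_1 = 32.6/1.130 = 28.86 years.
Leg 2: γ = 5.05; τ_2 = 11.3/5.050 = 2.238 years.
Leg 3: γ = 4.716; τ_3 = 7.85/4.716 = 1.665 years.
Leg 4: β = 0.5435; γ = 1/√(1 − 0.5435²) = 1/√0.7046 = 1.191; τ_4 = 39.1/1.191 = 32.82 years.
Total: 28.86 + 2.238 + 1.665 + 32.82 years.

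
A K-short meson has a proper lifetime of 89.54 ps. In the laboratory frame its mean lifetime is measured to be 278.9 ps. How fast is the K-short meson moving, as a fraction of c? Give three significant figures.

γ = Δt/τ₀ = 278.9/89.54 = 3.115
β = √(1 − 1/γ²) = √(1 − 0.1031) = √0.8969

β = 0.947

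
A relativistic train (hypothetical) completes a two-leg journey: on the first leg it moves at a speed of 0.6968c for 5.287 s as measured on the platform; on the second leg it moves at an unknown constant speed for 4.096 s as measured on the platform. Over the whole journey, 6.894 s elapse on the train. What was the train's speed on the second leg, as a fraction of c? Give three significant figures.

β = 0.653

Leg 1: γ = 1/√(1 − 0.6968²) = 1/√0.5145 = 1.394; τ_1 = 5.287/1.394 = 3.792 s.
Leg 2: speed unknown; τ_2 = 4.096/γ_2.
Total proper time: 3.792 + τ_2 = 6.894, so τ_2 = 6.894 − 3.792 = 3.102 s.
γ_2 = 4.096/3.102 = 1.321; β = √(1 − 1/γ²) = √0.4265.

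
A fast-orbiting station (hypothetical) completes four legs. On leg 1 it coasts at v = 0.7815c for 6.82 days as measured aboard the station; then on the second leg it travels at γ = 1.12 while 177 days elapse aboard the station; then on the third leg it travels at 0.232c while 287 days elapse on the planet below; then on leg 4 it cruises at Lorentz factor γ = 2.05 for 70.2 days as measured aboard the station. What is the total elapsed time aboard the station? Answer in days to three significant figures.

τ = 533 days

Leg 1: 6.82 days is already measured aboard the station.
Leg 2: 177 days is already measured aboard the station.
Leg 3: γ = 1/√(1 − 0.232²) = 1/√0.9462 = 1.028; τ_3 = 287/1.028 = 279.2 days.
Leg 4: 70.2 days is already measured aboard the station.
Total: 6.820 + 177.0 + 279.2 + 70.20 days.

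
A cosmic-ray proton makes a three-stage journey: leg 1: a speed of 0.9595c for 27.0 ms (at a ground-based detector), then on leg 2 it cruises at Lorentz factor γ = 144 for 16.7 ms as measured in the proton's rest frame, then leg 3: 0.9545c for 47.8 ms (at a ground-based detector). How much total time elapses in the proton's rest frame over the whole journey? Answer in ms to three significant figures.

Leg 1: γ = 1/√(1 − 0.9595²) = 1/√0.07936 = 3.550; τ_1 = 27.0/3.550 = 7.606 ms.
Leg 2: 16.7 ms is already measured in the proton's rest frame.
Leg 3: γ = 1/√(1 − 0.9545²) = 1/√0.08893 = 3.353; τ_3 = 47.8/3.353 = 14.25 ms.
Total: 7.606 + 16.70 + 14.25 ms.

τ = 38.6 ms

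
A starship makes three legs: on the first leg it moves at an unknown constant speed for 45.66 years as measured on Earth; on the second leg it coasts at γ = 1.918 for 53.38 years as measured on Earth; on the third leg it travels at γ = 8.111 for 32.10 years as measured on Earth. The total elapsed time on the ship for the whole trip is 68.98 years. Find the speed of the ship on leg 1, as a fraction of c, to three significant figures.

β = 0.580

Leg 1: speed unknown; τ_1 = 45.66/γ_1.
Leg 2: γ = 1.918; τ_2 = 53.38/1.918 = 27.83 years.
Leg 3: γ = 8.111; τ_3 = 32.10/8.111 = 3.958 years.
Total proper time: τ_1 + 27.83 + 3.958 = 68.98, so τ_1 = 68.98 − 31.79 = 37.19 years.
γ_1 = 45.66/37.19 = 1.228; β = √(1 − 1/γ²) = √0.3365.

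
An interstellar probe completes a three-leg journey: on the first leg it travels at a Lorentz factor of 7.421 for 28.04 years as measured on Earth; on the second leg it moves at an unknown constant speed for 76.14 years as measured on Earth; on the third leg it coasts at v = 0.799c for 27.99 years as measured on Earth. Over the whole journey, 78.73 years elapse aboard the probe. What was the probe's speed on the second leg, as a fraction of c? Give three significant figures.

β = 0.646

Leg 1: γ = 7.421; τ_1 = 28.04/7.421 = 3.778 years.
Leg 2: speed unknown; τ_2 = 76.14/γ_2.
Leg 3: γ = 1/√(1 − 0.799²) = 1/√0.3616 = 1.663; τ_3 = 27.99/1.663 = 16.83 years.
Total proper time: 3.778 + τ_2 + 16.83 = 78.73, so τ_2 = 78.73 − 20.61 = 58.12 years.
γ_2 = 76.14/58.12 = 1.310; β = √(1 − 1/γ²) = √0.4173.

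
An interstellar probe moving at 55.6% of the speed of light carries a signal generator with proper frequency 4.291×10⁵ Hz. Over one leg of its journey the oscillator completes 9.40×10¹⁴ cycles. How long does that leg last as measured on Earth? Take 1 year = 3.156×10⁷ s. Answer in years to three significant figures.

Δt = 83.5 years

β = 0.556; γ = 1/√(1 − 0.556²) = 1/√0.6909 = 1.203
Proper time for N cycles: τ = N/f = 9.40×10¹⁴/(4.291×10⁵) = 2.191×10⁹ s = 69.41 years.
Lab-frame duration Δt = γτ = 1.203 × 69.41 = 83.51 years.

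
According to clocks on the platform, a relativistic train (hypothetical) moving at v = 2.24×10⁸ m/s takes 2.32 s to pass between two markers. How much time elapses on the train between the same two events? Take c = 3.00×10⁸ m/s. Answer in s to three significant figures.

τ = 1.54 s

β = 2.24×10⁸/3.00×10⁸ = 0.7467; γ = 1/√(1 − 0.7467²) = 1.503
The interval measured on the platform is the dilated one; the clock on the train measures the proper time τ = Δt/γ = 2.32/1.503 s.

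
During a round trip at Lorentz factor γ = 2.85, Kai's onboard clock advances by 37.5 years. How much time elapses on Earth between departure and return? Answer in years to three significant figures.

γ = 2.85
Earth-frame duration is the dilated interval: Δt = γτ = 2.850 × 37.5 years.

Δt = 107 years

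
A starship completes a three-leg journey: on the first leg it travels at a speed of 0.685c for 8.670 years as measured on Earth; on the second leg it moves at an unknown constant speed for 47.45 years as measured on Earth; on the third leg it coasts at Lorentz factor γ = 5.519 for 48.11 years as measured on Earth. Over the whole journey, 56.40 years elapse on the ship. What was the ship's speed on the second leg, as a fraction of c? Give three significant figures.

β = 0.490

Leg 1: γ = 1/√(1 − 0.685²) = 1/√0.5308 = 1.373; τ_1 = 8.670/1.373 = 6.316 years.
Leg 2: speed unknown; τ_2 = 47.45/γ_2.
Leg 3: γ = 5.519; τ_3 = 48.11/5.519 = 8.717 years.
Total proper time: 6.316 + τ_2 + 8.717 = 56.40, so τ_2 = 56.40 − 15.03 = 41.37 years.
γ_2 = 47.45/41.37 = 1.147; β = √(1 − 1/γ²) = √0.2400.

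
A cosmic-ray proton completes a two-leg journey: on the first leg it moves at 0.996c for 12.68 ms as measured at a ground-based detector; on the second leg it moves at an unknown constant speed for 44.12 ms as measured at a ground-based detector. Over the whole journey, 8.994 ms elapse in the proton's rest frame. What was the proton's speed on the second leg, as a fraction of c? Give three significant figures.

Leg 1: γ = 1/√(1 − 0.996²) = 1/√0.007984 = 11.19; τ_1 = 12.68/11.19 = 1.133 ms.
Leg 2: speed unknown; τ_2 = 44.12/γ_2.
Total proper time: 1.133 + τ_2 = 8.994, so τ_2 = 8.994 − 1.133 = 7.861 ms.
γ_2 = 44.12/7.861 = 5.613; β = √(1 − 1/γ²) = √0.9683.

β = 0.984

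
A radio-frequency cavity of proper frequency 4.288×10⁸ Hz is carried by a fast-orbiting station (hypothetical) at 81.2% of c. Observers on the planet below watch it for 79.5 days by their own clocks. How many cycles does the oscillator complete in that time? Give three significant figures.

β = 0.812; γ = 1/√(1 − 0.812²) = 1/√0.3407 = 1.713
During 79.5 days of lab time, the oscillator's proper time advances by τ = Δt/γ = 79.5/1.713 = 46.40 days = 4.009×10⁶ s.
N = f × τ = 4.288×10⁸ × 4.009×10⁶ = 1.719×10¹⁵.

N = 1.72×10¹⁵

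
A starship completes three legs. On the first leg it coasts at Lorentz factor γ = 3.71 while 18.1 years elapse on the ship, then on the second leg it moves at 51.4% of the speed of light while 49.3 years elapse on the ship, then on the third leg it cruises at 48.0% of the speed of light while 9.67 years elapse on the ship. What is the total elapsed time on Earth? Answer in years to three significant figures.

Δt = 136 years

Leg 1: γ = 3.71; Δt_1 = 3.710 × 18.1 = 67.15 years.
Leg 2: β = 0.514; γ = 1/√(1 − 0.514²) = 1/√0.7358 = 1.166; Δt_2 = 1.166 × 49.3 = 57.47 years.
Leg 3: β = 0.480; γ = 1/√(1 − 0.480²) = 1/√0.7696 = 1.140; Δt_3 = 1.140 × 9.67 = 11.02 years.
Total: 67.15 + 57.47 + 11.02 years.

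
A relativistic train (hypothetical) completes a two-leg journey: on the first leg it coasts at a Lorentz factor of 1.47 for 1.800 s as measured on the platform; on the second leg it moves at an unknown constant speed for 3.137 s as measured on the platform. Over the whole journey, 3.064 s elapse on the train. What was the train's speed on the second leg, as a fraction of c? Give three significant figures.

Leg 1: γ = 1.47; τ_1 = 1.800/1.470 = 1.224 s.
Leg 2: speed unknown; τ_2 = 3.137/γ_2.
Total proper time: 1.224 + τ_2 = 3.064, so τ_2 = 3.064 − 1.224 = 1.840 s.
γ_2 = 3.137/1.840 = 1.705; β = √(1 − 1/γ²) = √0.6561.

β = 0.810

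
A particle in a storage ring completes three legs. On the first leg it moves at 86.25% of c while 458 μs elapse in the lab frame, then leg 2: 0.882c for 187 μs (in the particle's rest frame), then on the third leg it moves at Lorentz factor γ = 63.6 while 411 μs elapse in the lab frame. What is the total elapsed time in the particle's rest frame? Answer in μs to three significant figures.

Leg 1: β = 0.8625; γ = 1/√(1 − 0.8625²) = 1/√0.2561 = 1.976; τ_1 = 458/1.976 = 231.8 μs.
Leg 2: 187 μs is already measured in the particle's rest frame.
Leg 3: γ = 63.6; τ_3 = 411/63.60 = 6.462 μs.
Total: 231.8 + 187.0 + 6.462 μs.

τ = 425 μs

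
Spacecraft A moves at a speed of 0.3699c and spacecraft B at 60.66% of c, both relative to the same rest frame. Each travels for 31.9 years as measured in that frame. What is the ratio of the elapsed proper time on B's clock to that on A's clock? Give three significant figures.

A: γ = 1/√(1 − 0.3699²) = 1/√0.8632 = 1.076. B: β = 0.6066; γ = 1/√(1 − 0.6066²) = 1/√0.6320 = 1.258.
τ_A/τ_B = γ_B/γ_A = 1.258/1.076 = 1.169, so τ_B/τ_A = 0.8557.

τ_B/τ_A = 0.856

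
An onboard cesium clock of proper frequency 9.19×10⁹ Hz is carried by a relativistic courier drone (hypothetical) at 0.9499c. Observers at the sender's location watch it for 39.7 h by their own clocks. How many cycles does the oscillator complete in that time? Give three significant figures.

N = 4.11×10¹⁴

γ = 1/√(1 − 0.9499²) = 1/√0.09769 = 3.199
During 39.7 h of lab time, the oscillator's proper time advances by τ = Δt/γ = 39.7/3.199 = 12.41 h = 4.467×10⁴ s.
N = f × τ = 9.19×10⁹ × 4.467×10⁴ = 4.105×10¹⁴.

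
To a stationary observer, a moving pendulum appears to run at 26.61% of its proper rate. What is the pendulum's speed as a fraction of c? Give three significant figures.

β = 0.964

Rate ratio = 1/γ, so γ = 1/0.2661 = 3.758.
β = √(1 − 1/γ²) = √(1 − 0.2661²) = √0.9292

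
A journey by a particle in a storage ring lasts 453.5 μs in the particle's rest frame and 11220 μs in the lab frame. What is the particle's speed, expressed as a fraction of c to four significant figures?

The proper time is measured in the particle's rest frame (both events occur at the particle's location); Δt is measured in the lab frame. γ = Δt/τ = 11220/453.5 = 24.74.
β = √(1 − 1/γ²) = √(1 − 0.001634) = √0.9984

β = 0.9992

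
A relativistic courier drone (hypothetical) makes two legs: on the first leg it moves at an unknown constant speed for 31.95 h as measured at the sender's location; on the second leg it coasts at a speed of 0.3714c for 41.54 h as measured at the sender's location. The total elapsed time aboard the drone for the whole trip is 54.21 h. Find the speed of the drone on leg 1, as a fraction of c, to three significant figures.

β = 0.872

Leg 1: speed unknown; τ_1 = 31.95/γ_1.
Leg 2: γ = 1/√(1 − 0.3714²) = 1/√0.8621 = 1.077; τ_2 = 41.54/1.077 = 38.57 h.
Total proper time: τ_1 + 38.57 = 54.21, so τ_1 = 54.21 − 38.57 = 15.64 h.
γ_1 = 31.95/15.64 = 2.043; β = √(1 − 1/γ²) = √0.7603.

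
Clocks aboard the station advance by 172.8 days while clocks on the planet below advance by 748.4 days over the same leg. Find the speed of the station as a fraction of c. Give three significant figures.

v = 0.973c

The proper time is measured aboard the station (both events occur at the station's location); Δt is measured on the planet below. γ = Δt/τ = 748.4/172.8 = 4.331.
β = √(1 − 1/γ²) = √(1 − 0.05331) = √0.9467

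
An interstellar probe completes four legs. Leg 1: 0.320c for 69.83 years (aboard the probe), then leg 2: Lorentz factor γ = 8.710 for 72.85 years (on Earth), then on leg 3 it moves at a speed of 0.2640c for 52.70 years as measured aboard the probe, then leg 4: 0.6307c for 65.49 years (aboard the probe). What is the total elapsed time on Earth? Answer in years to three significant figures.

Leg 1: γ = 1/√(1 − 0.320²) = 1/√0.8976 = 1.056; Δt_1 = 1.056 × 69.83 = 73.71 years.
Leg 2: 72.85 years is already measured on Earth.
Leg 3: γ = 1/√(1 − 0.2640²) = 1/√0.9303 = 1.037; Δt_3 = 1.037 × 52.70 = 54.64 years.
Leg 4: γ = 1/√(1 − 0.6307²) = 1/√0.6022 = 1.289; Δt_4 = 1.289 × 65.49 = 84.39 years.
Total: 73.71 + 72.85 + 54.64 + 84.39 years.

Δt = 286 years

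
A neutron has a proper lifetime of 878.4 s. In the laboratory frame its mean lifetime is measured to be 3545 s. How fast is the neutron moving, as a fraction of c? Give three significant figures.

v = 0.969c

γ = Δt/τ₀ = 3545/878.4 = 4.036
β = √(1 − 1/γ²) = √(1 − 0.06140) = √0.9386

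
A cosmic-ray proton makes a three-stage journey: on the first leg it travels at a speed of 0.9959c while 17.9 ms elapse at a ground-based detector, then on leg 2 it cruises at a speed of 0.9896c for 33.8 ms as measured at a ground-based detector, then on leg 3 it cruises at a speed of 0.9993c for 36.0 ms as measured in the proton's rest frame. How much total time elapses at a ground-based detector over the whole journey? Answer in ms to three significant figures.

Δt = 1010 ms

Leg 1: 17.9 ms is already measured at a ground-based detector.
Leg 2: 33.8 ms is already measured at a ground-based detector.
Leg 3: γ = 1/√(1 − 0.9993²) = 1/√0.001400 = 26.73; Δt_3 = 26.73 × 36.0 = 962.3 ms.
Total: 17.90 + 33.80 + 962.3 ms.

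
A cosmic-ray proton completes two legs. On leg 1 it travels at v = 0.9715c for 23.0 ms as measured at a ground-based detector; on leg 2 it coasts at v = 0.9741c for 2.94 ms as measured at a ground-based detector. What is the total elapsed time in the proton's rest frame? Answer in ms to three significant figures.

Leg 1: γ = 1/√(1 − 0.9715²) = 1/√0.05619 = 4.219; τ_1 = 23.0/4.219 = 5.452 ms.
Leg 2: γ = 1/√(1 − 0.9741²) = 1/√0.05113 = 4.422; τ_2 = 2.94/4.422 = 0.6648 ms.
Total: 5.452 + 0.6648 ms.

τ = 6.12 ms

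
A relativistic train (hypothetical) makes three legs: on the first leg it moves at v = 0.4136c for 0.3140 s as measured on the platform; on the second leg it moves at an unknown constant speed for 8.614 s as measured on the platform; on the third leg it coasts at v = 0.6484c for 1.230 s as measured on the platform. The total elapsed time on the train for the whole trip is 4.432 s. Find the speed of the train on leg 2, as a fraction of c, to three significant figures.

Leg 1: γ = 1/√(1 − 0.4136²) = 1/√0.8289 = 1.098; τ_1 = 0.3140/1.098 = 0.2859 s.
Leg 2: speed unknown; τ_2 = 8.614/γ_2.
Leg 3: γ = 1/√(1 − 0.6484²) = 1/√0.5796 = 1.314; τ_3 = 1.230/1.314 = 0.9364 s.
Total proper time: 0.2859 + τ_2 + 0.9364 = 4.432, so τ_2 = 4.432 − 1.222 = 3.210 s.
γ_2 = 8.614/3.210 = 2.684; β = √(1 − 1/γ²) = √0.8612.

β = 0.928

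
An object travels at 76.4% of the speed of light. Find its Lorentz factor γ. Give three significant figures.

γ = 1.55

β = 0.764; γ = 1/√(1 − 0.764²) = 1/√0.4163 = 1.550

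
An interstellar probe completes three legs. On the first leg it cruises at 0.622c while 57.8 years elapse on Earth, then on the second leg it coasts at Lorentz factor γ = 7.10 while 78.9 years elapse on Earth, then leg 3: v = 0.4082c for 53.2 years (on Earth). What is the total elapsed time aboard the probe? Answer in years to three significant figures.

Leg 1: γ = 1/√(1 − 0.622²) = 1/√0.6131 = 1.277; τ_1 = 57.8/1.277 = 45.26 years.
Leg 2: γ = 7.10; τ_2 = 78.9/7.100 = 11.11 years.
Leg 3: γ = 1/√(1 − 0.4082²) = 1/√0.8334 = 1.095; τ_3 = 53.2/1.095 = 48.57 years.
Total: 45.26 + 11.11 + 48.57 years.

τ = 105 years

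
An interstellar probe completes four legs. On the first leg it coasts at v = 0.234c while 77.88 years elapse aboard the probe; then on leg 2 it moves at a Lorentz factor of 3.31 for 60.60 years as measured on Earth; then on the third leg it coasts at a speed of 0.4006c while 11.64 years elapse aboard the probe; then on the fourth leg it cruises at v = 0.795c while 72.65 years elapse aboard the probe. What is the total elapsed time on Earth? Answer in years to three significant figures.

Leg 1: γ = 1/√(1 − 0.234²) = 1/√0.9452 = 1.029; Δt_1 = 1.029 × 77.88 = 80.10 years.
Leg 2: 60.60 years is already measured on Earth.
Leg 3: γ = 1/√(1 − 0.4006²) = 1/√0.8395 = 1.091; Δt_3 = 1.091 × 11.64 = 12.70 years.
Leg 4: γ = 1/√(1 − 0.795²) = 1/√0.3680 = 1.649; Δt_4 = 1.649 × 72.65 = 119.8 years.
Total: 80.10 + 60.60 + 12.70 + 119.8 years.

Δt = 273 years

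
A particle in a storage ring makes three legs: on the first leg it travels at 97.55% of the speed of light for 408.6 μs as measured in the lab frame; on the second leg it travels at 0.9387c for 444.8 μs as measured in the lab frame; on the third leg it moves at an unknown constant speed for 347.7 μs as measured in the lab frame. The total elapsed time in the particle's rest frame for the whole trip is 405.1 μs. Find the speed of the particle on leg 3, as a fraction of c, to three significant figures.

Leg 1: β = 0.9755; γ = 1/√(1 − 0.9755²) = 1/√0.04840 = 4.545; τ_1 = 408.6/4.545 = 89.89 μs.
Leg 2: γ = 1/√(1 − 0.9387²) = 1/√0.1188 = 2.901; τ_2 = 444.8/2.901 = 153.3 μs.
Leg 3: speed unknown; τ_3 = 347.7/γ_3.
Total proper time: 89.89 + 153.3 + τ_3 = 405.1, so τ_3 = 405.1 − 243.2 = 161.9 μs.
γ_3 = 347.7/161.9 = 2.148; β = √(1 − 1/γ²) = √0.7833.

β = 0.885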